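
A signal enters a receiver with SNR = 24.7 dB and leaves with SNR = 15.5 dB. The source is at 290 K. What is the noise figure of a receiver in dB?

NF (dB) = SNR_in(dB) − SNR_out(dB) when the source is at T₀
NF = 24.7 − 15.5 = 9.2 dB

9.2 dB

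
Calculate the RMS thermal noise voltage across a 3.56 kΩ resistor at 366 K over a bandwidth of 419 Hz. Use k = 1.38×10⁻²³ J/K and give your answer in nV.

V_n = √(4kTRB)
4kTRB = 4 × 1.38×10⁻²³ × 366 × 3.56×10³ × 4.19×10² = 3.01×10⁻¹⁴ V²
V_n = √(3.01×10⁻¹⁴) = 1.74×10⁻⁷ V = 174 nV

174 nV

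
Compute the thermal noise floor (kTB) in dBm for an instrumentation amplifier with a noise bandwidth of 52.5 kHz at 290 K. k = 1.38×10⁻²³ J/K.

−126.8 dBm

P_n = kTB = 1.38×10⁻²³ × 290 × 5.25×10⁴ = 2.10×10⁻¹⁶ W
In dBm: 10 log₁₀(2.10×10⁻¹⁶ / 10⁻³) = −126.8 dBm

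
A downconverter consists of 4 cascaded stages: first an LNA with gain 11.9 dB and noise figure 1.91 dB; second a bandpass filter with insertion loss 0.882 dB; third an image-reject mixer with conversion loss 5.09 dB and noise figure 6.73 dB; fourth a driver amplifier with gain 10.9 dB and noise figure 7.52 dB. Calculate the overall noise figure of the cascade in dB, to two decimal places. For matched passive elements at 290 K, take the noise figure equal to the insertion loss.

4.84 dB

Convert to linear (a loss of L dB is a gain of −L dB): F_i = 10^(NF_i/10), G_i = 10^(G_i,dB/10)
  Stage 1: F_1 = 10^(1.91/10) = 1.552, G_1 = 10^(11.9/10) = 15.49
  Stage 2: F_2 = 10^(0.882/10) = 1.225, G_2 = 10^(−0.882/10) = 0.8162
  Stage 3: F_3 = 10^(6.73/10) = 4.710, G_3 = 10^(−5.09/10) = 0.3097
  Stage 4: F_4 = 10^(7.52/10) = 5.649, G_4 = 10^(10.9/10) = 12.30
Friis cascade:
  F = 1.552 + (1.225 − 1)/15.49 + (4.710 − 1)/12.64 + (5.649 − 1)/3.916 = 3.048
NF = 10 log₁₀(3.048) = 4.84 dB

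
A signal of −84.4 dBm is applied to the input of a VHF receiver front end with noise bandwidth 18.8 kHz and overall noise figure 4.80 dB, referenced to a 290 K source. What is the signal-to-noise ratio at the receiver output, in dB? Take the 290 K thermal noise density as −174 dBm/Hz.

42.1 dB

Noise floor: N = −174 + 10 log₁₀(B) + NF
10 log₁₀(1.88×10⁴) = 42.74 dB
N = −174 + 42.74 + 4.80 = −126.46 dBm
SNR = P_sig − N = −84.4 − (−126.46) = 42.06 dB → 42.1 dB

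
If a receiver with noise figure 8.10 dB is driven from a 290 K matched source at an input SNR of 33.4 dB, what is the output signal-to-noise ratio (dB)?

By definition F = SNR_in/SNR_out, so in dB: SNR_out = SNR_in − NF
SNR_out = 33.4 − 8.10 = 25.30 dB

25.30 dB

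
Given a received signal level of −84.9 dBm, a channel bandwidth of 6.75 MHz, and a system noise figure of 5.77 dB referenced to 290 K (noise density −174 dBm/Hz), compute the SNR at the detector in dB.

15.0 dB

Noise floor: N = −174 + 10 log₁₀(B) + NF
10 log₁₀(6.75×10⁶) = 68.29 dB
N = −174 + 68.29 + 5.77 = −99.94 dBm
SNR = P_sig − N = −84.9 − (−99.94) = 15.04 dB → 15.0 dB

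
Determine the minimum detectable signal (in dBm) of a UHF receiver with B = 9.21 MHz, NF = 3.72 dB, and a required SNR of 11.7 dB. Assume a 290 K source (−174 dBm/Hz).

Sensitivity = −174 + 10 log₁₀(B) + NF + SNR_min
= −174 + 69.64 + 3.72 + 11.7
= −88.94 dBm → −88.9 dBm

−88.9 dBm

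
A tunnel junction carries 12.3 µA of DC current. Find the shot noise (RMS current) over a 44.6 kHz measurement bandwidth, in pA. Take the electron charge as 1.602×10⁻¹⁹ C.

I_n = √(2qI·B)
2qI·B = 2 × 1.602×10⁻¹⁹ × 1.23×10⁻⁵ × 4.46×10⁴ = 1.76×10⁻¹⁹ A²
I_n = √(1.76×10⁻¹⁹) = 4.19×10⁻¹⁰ A = 419 pA

419 pA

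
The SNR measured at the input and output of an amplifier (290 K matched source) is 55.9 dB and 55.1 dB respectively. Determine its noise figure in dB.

0.8 dB

NF (dB) = SNR_in(dB) − SNR_out(dB) when the source is at T₀
NF = 55.9 − 55.1 = 0.8 dB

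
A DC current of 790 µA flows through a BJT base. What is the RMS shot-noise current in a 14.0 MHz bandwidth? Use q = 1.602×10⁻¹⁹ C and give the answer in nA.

I_n = √(2qI·B)
2qI·B = 2 × 1.602×10⁻¹⁹ × 7.90×10⁻⁴ × 1.40×10⁷ = 3.54×10⁻¹⁵ A²
I_n = √(3.54×10⁻¹⁵) = 5.95×10⁻⁸ A = 59.5 nA

59.5 nA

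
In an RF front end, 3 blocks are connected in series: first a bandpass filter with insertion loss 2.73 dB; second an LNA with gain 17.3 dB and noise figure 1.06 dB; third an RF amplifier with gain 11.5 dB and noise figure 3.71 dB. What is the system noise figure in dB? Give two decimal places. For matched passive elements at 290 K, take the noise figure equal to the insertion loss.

Convert to linear (a loss of L dB is a gain of −L dB): F_i = 10^(NF_i/10), G_i = 10^(G_i,dB/10)
  Stage 1: F_1 = 10^(2.73/10) = 1.875, G_1 = 10^(−2.73/10) = 0.5333
  Stage 2: F_2 = 10^(1.06/10) = 1.276, G_2 = 10^(17.3/10) = 53.70
  Stage 3: F_3 = 10^(3.71/10) = 2.350, G_3 = 10^(11.5/10) = 14.13
Friis cascade:
  F = 1.875 + (1.276 − 1)/0.5333 + (2.350 − 1)/28.64 = 2.440
NF = 10 log₁₀(2.440) = 3.87 dB

3.87 dB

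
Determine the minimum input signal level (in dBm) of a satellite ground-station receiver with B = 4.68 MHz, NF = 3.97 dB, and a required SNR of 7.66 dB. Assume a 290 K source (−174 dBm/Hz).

Sensitivity = −174 + 10 log₁₀(B) + NF + SNR_min
= −174 + 66.7 + 3.97 + 7.66
= −95.67 dBm → −95.7 dBm

−95.7 dBm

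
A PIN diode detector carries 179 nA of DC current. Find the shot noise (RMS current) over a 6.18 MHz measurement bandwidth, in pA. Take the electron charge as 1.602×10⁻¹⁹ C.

I_n = √(2qI·B)
2qI·B = 2 × 1.602×10⁻¹⁹ × 1.79×10⁻⁷ × 6.18×10⁶ = 3.54×10⁻¹⁹ A²
I_n = √(3.54×10⁻¹⁹) = 5.95×10⁻¹⁰ A = 595 pA

595 pA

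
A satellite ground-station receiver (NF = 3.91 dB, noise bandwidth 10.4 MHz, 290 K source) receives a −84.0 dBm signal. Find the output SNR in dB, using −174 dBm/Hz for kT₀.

Noise floor: N = −174 + 10 log₁₀(B) + NF
10 log₁₀(1.04×10⁷) = 70.17 dB
N = −174 + 70.17 + 3.91 = −99.92 dBm
SNR = P_sig − N = −84.0 − (−99.92) = 15.92 dB → 15.9 dB

15.9 dB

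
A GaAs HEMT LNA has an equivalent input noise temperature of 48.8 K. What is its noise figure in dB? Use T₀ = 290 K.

0.675 dB

F = 1 + T_e/T₀ = 1 + 48.8/290 = 1.16828
NF = 10 log₁₀(1.16828) = 0.675 dB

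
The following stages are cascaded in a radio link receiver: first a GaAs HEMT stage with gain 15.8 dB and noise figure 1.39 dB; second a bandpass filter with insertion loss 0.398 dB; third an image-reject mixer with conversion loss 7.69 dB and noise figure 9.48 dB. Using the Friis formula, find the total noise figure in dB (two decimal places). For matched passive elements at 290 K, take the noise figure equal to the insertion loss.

Convert to linear (a loss of L dB is a gain of −L dB): F_i = 10^(NF_i/10), G_i = 10^(G_i,dB/10)
  Stage 1: F_1 = 10^(1.39/10) = 1.377, G_1 = 10^(15.8/10) = 38.02
  Stage 2: F_2 = 10^(0.398/10) = 1.096, G_2 = 10^(−0.398/10) = 0.9124
  Stage 3: F_3 = 10^(9.48/10) = 8.872, G_3 = 10^(−7.69/10) = 0.1702
Friis cascade:
  F = 1.377 + (1.096 − 1)/38.02 + (8.872 − 1)/34.69 = 1.607
NF = 10 log₁₀(1.607) = 2.06 dB

2.06 dB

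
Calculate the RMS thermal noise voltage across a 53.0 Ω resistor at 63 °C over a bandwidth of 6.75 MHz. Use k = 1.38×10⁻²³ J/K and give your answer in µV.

T = 63 °C + 273.15 = 336.15 K
V_n = √(4kTRB)
4kTRB = 4 × 1.38×10⁻²³ × 336.15 × 5.30×10¹ × 6.75×10⁶ = 6.64×10⁻¹² V²
V_n = √(6.64×10⁻¹²) = 2.58×10⁻⁶ V = 2.58 µV

2.58 µV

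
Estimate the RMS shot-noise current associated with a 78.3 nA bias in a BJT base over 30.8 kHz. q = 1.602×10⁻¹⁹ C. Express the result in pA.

I_n = √(2qI·B)
2qI·B = 2 × 1.602×10⁻¹⁹ × 7.83×10⁻⁸ × 3.08×10⁴ = 7.73×10⁻²² A²
I_n = √(7.73×10⁻²²) = 2.78×10⁻¹¹ A = 27.8 pA

27.8 pA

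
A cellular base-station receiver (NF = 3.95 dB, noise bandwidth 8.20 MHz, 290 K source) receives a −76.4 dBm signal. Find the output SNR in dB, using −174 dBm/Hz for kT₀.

24.5 dB

Noise floor: N = −174 + 10 log₁₀(B) + NF
10 log₁₀(8.20×10⁶) = 69.14 dB
N = −174 + 69.14 + 3.95 = −100.91 dBm
SNR = P_sig − N = −76.4 − (−100.91) = 24.51 dB → 24.5 dB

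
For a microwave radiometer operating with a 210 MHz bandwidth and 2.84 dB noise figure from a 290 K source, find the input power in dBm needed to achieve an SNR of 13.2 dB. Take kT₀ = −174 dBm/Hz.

Sensitivity = −174 + 10 log₁₀(B) + NF + SNR_min
= −174 + 83.22 + 2.84 + 13.2
= −74.74 dBm → −74.7 dBm

−74.7 dBm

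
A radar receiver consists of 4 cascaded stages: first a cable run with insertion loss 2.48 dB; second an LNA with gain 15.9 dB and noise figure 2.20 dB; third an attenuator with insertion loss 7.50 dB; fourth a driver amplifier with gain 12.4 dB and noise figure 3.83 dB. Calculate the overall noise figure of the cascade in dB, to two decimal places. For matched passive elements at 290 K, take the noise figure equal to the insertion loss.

5.45 dB

Convert to linear (a loss of L dB is a gain of −L dB): F_i = 10^(NF_i/10), G_i = 10^(G_i,dB/10)
  Stage 1: F_1 = 10^(2.48/10) = 1.770, G_1 = 10^(−2.48/10) = 0.5649
  Stage 2: F_2 = 10^(2.20/10) = 1.660, G_2 = 10^(15.9/10) = 38.90
  Stage 3: F_3 = 10^(7.50/10) = 5.623, G_3 = 10^(−7.50/10) = 0.1778
  Stage 4: F_4 = 10^(3.83/10) = 2.415, G_4 = 10^(12.4/10) = 17.38
Friis cascade:
  F = 1.770 + (1.660 − 1)/0.5649 + (5.623 − 1)/21.98 + (2.415 − 1)/3.908 = 3.510
NF = 10 log₁₀(3.510) = 5.45 dB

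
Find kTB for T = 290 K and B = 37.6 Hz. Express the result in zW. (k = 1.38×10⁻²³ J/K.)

150 zW

P_n = kTB = 1.38×10⁻²³ × 290 × 3.76×10¹ = 1.50×10⁻¹⁹ W = 150 zW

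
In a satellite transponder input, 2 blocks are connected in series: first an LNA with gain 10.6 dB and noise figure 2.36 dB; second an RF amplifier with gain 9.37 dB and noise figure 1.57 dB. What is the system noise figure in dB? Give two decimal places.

2.45 dB

Convert to linear (a loss of L dB is a gain of −L dB): F_i = 10^(NF_i/10), G_i = 10^(G_i,dB/10)
  Stage 1: F_1 = 10^(2.36/10) = 1.722, G_1 = 10^(10.6/10) = 11.48
  Stage 2: F_2 = 10^(1.57/10) = 1.435, G_2 = 10^(9.37/10) = 8.650
Friis cascade:
  F = 1.722 + (1.435 − 1)/11.48 = 1.760
NF = 10 log₁₀(1.760) = 2.45 dB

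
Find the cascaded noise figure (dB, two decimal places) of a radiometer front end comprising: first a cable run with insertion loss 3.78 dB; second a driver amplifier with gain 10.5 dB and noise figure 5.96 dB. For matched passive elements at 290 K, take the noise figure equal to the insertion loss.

Convert to linear (a loss of L dB is a gain of −L dB): F_i = 10^(NF_i/10), G_i = 10^(G_i,dB/10)
  Stage 1: F_1 = 10^(3.78/10) = 2.388, G_1 = 10^(−3.78/10) = 0.4188
  Stage 2: F_2 = 10^(5.96/10) = 3.945, G_2 = 10^(10.5/10) = 11.22
Friis cascade:
  F = 2.388 + (3.945 − 1)/0.4188 = 9.419
NF = 10 log₁₀(9.419) = 9.74 dB

9.74 dB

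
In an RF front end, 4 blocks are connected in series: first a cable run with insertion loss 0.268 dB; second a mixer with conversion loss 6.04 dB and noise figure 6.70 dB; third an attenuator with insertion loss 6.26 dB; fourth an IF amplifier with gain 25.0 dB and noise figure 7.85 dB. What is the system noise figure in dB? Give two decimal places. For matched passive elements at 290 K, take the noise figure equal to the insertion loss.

Convert to linear (a loss of L dB is a gain of −L dB): F_i = 10^(NF_i/10), G_i = 10^(G_i,dB/10)
  Stage 1: F_1 = 10^(0.268/10) = 1.064, G_1 = 10^(−0.268/10) = 0.9402
  Stage 2: F_2 = 10^(6.70/10) = 4.677, G_2 = 10^(−6.04/10) = 0.2489
  Stage 3: F_3 = 10^(6.26/10) = 4.227, G_3 = 10^(−6.26/10) = 0.2366
  Stage 4: F_4 = 10^(7.85/10) = 6.095, G_4 = 10^(25.0/10) = 316.2
Friis cascade:
  F = 1.064 + (4.677 − 1)/0.9402 + (4.227 − 1)/0.2340 + (6.095 − 1)/0.05536 = 110.8
NF = 10 log₁₀(110.8) = 20.45 dB

20.45 dB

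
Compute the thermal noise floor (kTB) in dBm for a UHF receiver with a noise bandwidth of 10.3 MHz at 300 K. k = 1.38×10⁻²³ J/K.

−103.7 dBm

P_n = kTB = 1.38×10⁻²³ × 300 × 1.03×10⁷ = 4.26×10⁻¹⁴ W
In dBm: 10 log₁₀(4.26×10⁻¹⁴ / 10⁻³) = −103.7 dBm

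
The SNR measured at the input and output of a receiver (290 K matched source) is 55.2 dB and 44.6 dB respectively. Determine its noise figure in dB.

NF (dB) = SNR_in(dB) − SNR_out(dB) when the source is at T₀
NF = 55.2 − 44.6 = 10.6 dB

10.6 dB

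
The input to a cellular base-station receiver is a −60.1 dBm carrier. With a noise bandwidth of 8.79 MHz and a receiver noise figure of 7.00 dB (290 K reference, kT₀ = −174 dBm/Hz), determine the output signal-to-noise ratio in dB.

37.5 dB

Noise floor: N = −174 + 10 log₁₀(B) + NF
10 log₁₀(8.79×10⁶) = 69.44 dB
N = −174 + 69.44 + 7.00 = −97.56 dBm
SNR = P_sig − N = −60.1 − (−97.56) = 37.46 dB → 37.5 dB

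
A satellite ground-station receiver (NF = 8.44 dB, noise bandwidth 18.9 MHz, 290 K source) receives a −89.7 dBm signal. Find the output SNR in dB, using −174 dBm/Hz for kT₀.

Noise floor: N = −174 + 10 log₁₀(B) + NF
10 log₁₀(1.89×10⁷) = 72.76 dB
N = −174 + 72.76 + 8.44 = −92.80 dBm
SNR = P_sig − N = −89.7 − (−92.80) = 3.10 dB → 3.1 dB

3.1 dB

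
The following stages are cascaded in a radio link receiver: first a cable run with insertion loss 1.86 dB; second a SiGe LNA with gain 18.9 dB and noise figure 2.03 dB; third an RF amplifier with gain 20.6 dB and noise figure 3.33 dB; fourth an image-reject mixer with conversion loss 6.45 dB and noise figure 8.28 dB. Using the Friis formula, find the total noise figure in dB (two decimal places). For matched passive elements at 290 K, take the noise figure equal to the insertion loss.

Convert to linear (a loss of L dB is a gain of −L dB): F_i = 10^(NF_i/10), G_i = 10^(G_i,dB/10)
  Stage 1: F_1 = 10^(1.86/10) = 1.535, G_1 = 10^(−1.86/10) = 0.6516
  Stage 2: F_2 = 10^(2.03/10) = 1.596, G_2 = 10^(18.9/10) = 77.62
  Stage 3: F_3 = 10^(3.33/10) = 2.153, G_3 = 10^(20.6/10) = 114.8
  Stage 4: F_4 = 10^(8.28/10) = 6.730, G_4 = 10^(−6.45/10) = 0.2265
Friis cascade:
  F = 1.535 + (1.596 − 1)/0.6516 + (2.153 − 1)/50.58 + (6.730 − 1)/5808 = 2.473
NF = 10 log₁₀(2.473) = 3.93 dB

3.93 dB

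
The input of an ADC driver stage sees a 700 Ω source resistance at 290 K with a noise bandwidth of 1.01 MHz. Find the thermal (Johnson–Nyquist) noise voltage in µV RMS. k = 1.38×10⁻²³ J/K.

V_n = √(4kTRB)
4kTRB = 4 × 1.38×10⁻²³ × 290 × 7.00×10² × 1.01×10⁶ = 1.13×10⁻¹¹ V²
V_n = √(1.13×10⁻¹¹) = 3.36×10⁻⁶ V = 3.36 µV

3.36 µV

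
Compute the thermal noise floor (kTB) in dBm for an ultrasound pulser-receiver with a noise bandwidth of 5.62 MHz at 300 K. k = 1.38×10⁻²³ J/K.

P_n = kTB = 1.38×10⁻²³ × 300 × 5.62×10⁶ = 2.33×10⁻¹⁴ W
In dBm: 10 log₁₀(2.33×10⁻¹⁴ / 10⁻³) = −106.3 dBm

−106.3 dBm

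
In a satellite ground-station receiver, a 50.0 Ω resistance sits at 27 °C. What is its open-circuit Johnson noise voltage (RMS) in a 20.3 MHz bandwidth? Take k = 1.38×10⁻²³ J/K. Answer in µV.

T = 27 °C + 273.15 = 300.15 K
V_n = √(4kTRB)
4kTRB = 4 × 1.38×10⁻²³ × 300.15 × 5.00×10¹ × 2.03×10⁷ = 1.68×10⁻¹¹ V²
V_n = √(1.68×10⁻¹¹) = 4.10×10⁻⁶ V = 4.10 µV

4.10 µV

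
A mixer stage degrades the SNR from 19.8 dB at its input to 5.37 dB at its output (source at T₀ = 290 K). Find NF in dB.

14.43 dB

NF (dB) = SNR_in(dB) − SNR_out(dB) when the source is at T₀
NF = 19.8 − 5.37 = 14.43 dB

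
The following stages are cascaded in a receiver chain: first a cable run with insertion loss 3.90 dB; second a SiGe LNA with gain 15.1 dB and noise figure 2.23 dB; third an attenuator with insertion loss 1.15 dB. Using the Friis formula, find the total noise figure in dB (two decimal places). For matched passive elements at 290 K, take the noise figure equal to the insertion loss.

Convert to linear (a loss of L dB is a gain of −L dB): F_i = 10^(NF_i/10), G_i = 10^(G_i,dB/10)
  Stage 1: F_1 = 10^(3.90/10) = 2.455, G_1 = 10^(−3.90/10) = 0.4074
  Stage 2: F_2 = 10^(2.23/10) = 1.671, G_2 = 10^(15.1/10) = 32.36
  Stage 3: F_3 = 10^(1.15/10) = 1.303, G_3 = 10^(−1.15/10) = 0.7674
Friis cascade:
  F = 2.455 + (1.671 − 1)/0.4074 + (1.303 − 1)/13.18 = 4.125
NF = 10 log₁₀(4.125) = 6.15 dB

6.15 dB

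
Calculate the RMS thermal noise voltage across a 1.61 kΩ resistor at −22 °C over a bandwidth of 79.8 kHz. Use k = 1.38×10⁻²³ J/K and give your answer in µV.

1.33 µV

T = −22 °C + 273.15 = 251.15 K
V_n = √(4kTRB)
4kTRB = 4 × 1.38×10⁻²³ × 251.15 × 1.61×10³ × 7.98×10⁴ = 1.78×10⁻¹² V²
V_n = √(1.78×10⁻¹²) = 1.33×10⁻⁶ V = 1.33 µV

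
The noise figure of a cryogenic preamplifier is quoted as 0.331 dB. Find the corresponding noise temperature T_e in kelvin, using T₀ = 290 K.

F = 10^(0.331/10) = 1.0792
T_e = (F − 1)·T₀ = (1.0792 − 1) × 290 = 23.0 K

23.0 K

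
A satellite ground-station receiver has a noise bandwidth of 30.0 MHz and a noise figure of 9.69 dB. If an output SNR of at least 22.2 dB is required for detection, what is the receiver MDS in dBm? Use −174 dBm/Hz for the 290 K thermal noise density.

Sensitivity = −174 + 10 log₁₀(B) + NF + SNR_min
= −174 + 74.77 + 9.69 + 22.2
= −67.34 dBm → −67.3 dBm

−67.3 dBm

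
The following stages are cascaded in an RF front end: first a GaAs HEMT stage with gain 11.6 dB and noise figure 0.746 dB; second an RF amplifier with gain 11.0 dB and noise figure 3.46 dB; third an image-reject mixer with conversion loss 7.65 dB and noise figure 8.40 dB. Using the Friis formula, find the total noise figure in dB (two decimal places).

1.15 dB

Convert to linear (a loss of L dB is a gain of −L dB): F_i = 10^(NF_i/10), G_i = 10^(G_i,dB/10)
  Stage 1: F_1 = 10^(0.746/10) = 1.187, G_1 = 10^(11.6/10) = 14.45
  Stage 2: F_2 = 10^(3.46/10) = 2.218, G_2 = 10^(11.0/10) = 12.59
  Stage 3: F_3 = 10^(8.40/10) = 6.918, G_3 = 10^(−7.65/10) = 0.1718
Friis cascade:
  F = 1.187 + (2.218 − 1)/14.45 + (6.918 − 1)/182.0 = 1.304
NF = 10 log₁₀(1.304) = 1.15 dB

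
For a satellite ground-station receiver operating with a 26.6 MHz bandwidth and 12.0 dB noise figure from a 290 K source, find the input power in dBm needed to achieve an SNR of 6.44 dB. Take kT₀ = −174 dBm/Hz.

Sensitivity = −174 + 10 log₁₀(B) + NF + SNR_min
= −174 + 74.25 + 12.0 + 6.44
= −81.31 dBm → −81.3 dBm

−81.3 dBm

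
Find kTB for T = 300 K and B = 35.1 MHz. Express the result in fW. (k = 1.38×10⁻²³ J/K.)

P_n = kTB = 1.38×10⁻²³ × 300 × 3.51×10⁷ = 1.45×10⁻¹³ W = 145 fW

145 fW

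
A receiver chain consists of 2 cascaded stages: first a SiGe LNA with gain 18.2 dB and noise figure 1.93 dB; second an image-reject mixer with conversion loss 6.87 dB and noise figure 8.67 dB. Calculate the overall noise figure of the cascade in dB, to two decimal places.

2.19 dB

Convert to linear (a loss of L dB is a gain of −L dB): F_i = 10^(NF_i/10), G_i = 10^(G_i,dB/10)
  Stage 1: F_1 = 10^(1.93/10) = 1.560, G_1 = 10^(18.2/10) = 66.07
  Stage 2: F_2 = 10^(8.67/10) = 7.362, G_2 = 10^(−6.87/10) = 0.2056
Friis cascade:
  F = 1.560 + (7.362 − 1)/66.07 = 1.656
NF = 10 log₁₀(1.656) = 2.19 dB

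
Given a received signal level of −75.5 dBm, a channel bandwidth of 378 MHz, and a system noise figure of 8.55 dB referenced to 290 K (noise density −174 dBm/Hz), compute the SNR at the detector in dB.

4.2 dB

Noise floor: N = −174 + 10 log₁₀(B) + NF
10 log₁₀(3.78×10⁸) = 85.77 dB
N = −174 + 85.77 + 8.55 = −79.68 dBm
SNR = P_sig − N = −75.5 − (−79.68) = 4.18 dB → 4.2 dB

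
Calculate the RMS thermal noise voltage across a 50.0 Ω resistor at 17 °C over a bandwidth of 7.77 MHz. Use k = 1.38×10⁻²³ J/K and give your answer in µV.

2.49 µV

T = 17 °C + 273.15 = 290.15 K
V_n = √(4kTRB)
4kTRB = 4 × 1.38×10⁻²³ × 290.15 × 5.00×10¹ × 7.77×10⁶ = 6.22×10⁻¹² V²
V_n = √(6.22×10⁻¹²) = 2.49×10⁻⁶ V = 2.49 µV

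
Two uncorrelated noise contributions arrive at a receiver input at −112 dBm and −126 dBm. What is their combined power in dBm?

−111.8 dBm

Convert to linear, add, convert back:
P₁ = 6.31×10⁻¹⁵ W, P₂ = 2.51×10⁻¹⁶ W
P_tot = 6.56×10⁻¹⁵ W → 10 log₁₀(P_tot / 10⁻³) = −111.8 dBm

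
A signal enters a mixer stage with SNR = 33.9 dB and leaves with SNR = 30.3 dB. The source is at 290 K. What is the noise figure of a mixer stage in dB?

NF (dB) = SNR_in(dB) − SNR_out(dB) when the source is at T₀
NF = 33.9 − 30.3 = 3.6 dB

3.6 dB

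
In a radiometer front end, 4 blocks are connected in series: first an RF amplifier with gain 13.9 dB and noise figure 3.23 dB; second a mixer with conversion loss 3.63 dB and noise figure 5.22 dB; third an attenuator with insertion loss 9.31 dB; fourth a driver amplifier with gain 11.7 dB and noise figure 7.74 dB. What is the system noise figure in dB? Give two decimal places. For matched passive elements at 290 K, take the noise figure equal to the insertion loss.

Convert to linear (a loss of L dB is a gain of −L dB): F_i = 10^(NF_i/10), G_i = 10^(G_i,dB/10)
  Stage 1: F_1 = 10^(3.23/10) = 2.104, G_1 = 10^(13.9/10) = 24.55
  Stage 2: F_2 = 10^(5.22/10) = 3.327, G_2 = 10^(−3.63/10) = 0.4335
  Stage 3: F_3 = 10^(9.31/10) = 8.531, G_3 = 10^(−9.31/10) = 0.1172
  Stage 4: F_4 = 10^(7.74/10) = 5.943, G_4 = 10^(11.7/10) = 14.79
Friis cascade:
  F = 2.104 + (3.327 − 1)/24.55 + (8.531 − 1)/10.64 + (5.943 − 1)/1.247 = 6.869
NF = 10 log₁₀(6.869) = 8.37 dB

8.37 dB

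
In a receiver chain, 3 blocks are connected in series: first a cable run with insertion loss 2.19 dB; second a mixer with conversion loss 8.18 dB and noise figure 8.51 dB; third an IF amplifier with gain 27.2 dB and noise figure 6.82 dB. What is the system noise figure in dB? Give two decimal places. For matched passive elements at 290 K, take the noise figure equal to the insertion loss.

17.26 dB

Convert to linear (a loss of L dB is a gain of −L dB): F_i = 10^(NF_i/10), G_i = 10^(G_i,dB/10)
  Stage 1: F_1 = 10^(2.19/10) = 1.656, G_1 = 10^(−2.19/10) = 0.6039
  Stage 2: F_2 = 10^(8.51/10) = 7.096, G_2 = 10^(−8.18/10) = 0.1521
  Stage 3: F_3 = 10^(6.82/10) = 4.808, G_3 = 10^(27.2/10) = 524.8
Friis cascade:
  F = 1.656 + (7.096 − 1)/0.6039 + (4.808 − 1)/0.09183 = 53.22
NF = 10 log₁₀(53.22) = 17.26 dB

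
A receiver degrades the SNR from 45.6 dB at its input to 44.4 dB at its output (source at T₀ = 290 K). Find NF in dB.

1.2 dB

NF (dB) = SNR_in(dB) − SNR_out(dB) when the source is at T₀
NF = 45.6 − 44.4 = 1.2 dB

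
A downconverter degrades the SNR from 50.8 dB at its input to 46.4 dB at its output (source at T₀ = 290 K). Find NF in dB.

NF (dB) = SNR_in(dB) − SNR_out(dB) when the source is at T₀
NF = 50.8 − 46.4 = 4.4 dB

4.4 dB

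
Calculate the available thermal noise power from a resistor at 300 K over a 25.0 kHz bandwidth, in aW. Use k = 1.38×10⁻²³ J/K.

P_n = kTB = 1.38×10⁻²³ × 300 × 2.50×10⁴ = 1.04×10⁻¹⁶ W = 104 aW

104 aW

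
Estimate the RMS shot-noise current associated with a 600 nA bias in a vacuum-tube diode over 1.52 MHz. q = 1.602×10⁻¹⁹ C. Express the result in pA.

I_n = √(2qI·B)
2qI·B = 2 × 1.602×10⁻¹⁹ × 6.00×10⁻⁷ × 1.52×10⁶ = 2.92×10⁻¹⁹ A²
I_n = √(2.92×10⁻¹⁹) = 5.41×10⁻¹⁰ A = 541 pA

541 pA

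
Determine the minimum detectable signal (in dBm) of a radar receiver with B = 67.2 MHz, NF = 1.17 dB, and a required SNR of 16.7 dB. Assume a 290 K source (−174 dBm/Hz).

Sensitivity = −174 + 10 log₁₀(B) + NF + SNR_min
= −174 + 78.27 + 1.17 + 16.7
= −77.86 dBm → −77.9 dBm

−77.9 dBm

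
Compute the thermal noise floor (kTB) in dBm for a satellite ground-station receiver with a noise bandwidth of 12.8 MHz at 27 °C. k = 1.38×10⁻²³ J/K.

−102.8 dBm

T = 27 °C + 273.15 = 300.15 K
P_n = kTB = 1.38×10⁻²³ × 300.15 × 1.28×10⁷ = 5.30×10⁻¹⁴ W
In dBm: 10 log₁₀(5.30×10⁻¹⁴ / 10⁻³) = −102.8 dBm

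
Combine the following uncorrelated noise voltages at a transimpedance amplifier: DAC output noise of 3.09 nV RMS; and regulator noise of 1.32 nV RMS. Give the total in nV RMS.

Uncorrelated sources add in power (mean-square): V_tot = √(ΣV_i²)
V_tot = √[(3.09×10⁻⁹)² + (1.32×10⁻⁹)²] = 3.36×10⁻⁹ V = 3.36 nV

3.36 nV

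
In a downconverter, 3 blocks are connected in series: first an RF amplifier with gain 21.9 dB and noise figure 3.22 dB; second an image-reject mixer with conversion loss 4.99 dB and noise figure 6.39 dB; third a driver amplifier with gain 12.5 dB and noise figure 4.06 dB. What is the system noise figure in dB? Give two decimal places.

3.33 dB

Convert to linear (a loss of L dB is a gain of −L dB): F_i = 10^(NF_i/10), G_i = 10^(G_i,dB/10)
  Stage 1: F_1 = 10^(3.22/10) = 2.099, G_1 = 10^(21.9/10) = 154.9
  Stage 2: F_2 = 10^(6.39/10) = 4.355, G_2 = 10^(−4.99/10) = 0.3170
  Stage 3: F_3 = 10^(4.06/10) = 2.547, G_3 = 10^(12.5/10) = 17.78
Friis cascade:
  F = 2.099 + (4.355 − 1)/154.9 + (2.547 − 1)/49.09 = 2.152
NF = 10 log₁₀(2.152) = 3.33 dB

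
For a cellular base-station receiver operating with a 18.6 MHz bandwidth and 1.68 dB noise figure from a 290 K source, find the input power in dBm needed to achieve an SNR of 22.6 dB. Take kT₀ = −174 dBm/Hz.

−77.0 dBm

Sensitivity = −174 + 10 log₁₀(B) + NF + SNR_min
= −174 + 72.7 + 1.68 + 22.6
= −77.02 dBm → −77.0 dBm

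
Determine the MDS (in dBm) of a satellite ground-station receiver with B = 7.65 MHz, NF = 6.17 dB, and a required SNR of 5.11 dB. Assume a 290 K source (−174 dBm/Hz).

Sensitivity = −174 + 10 log₁₀(B) + NF + SNR_min
= −174 + 68.84 + 6.17 + 5.11
= −93.88 dBm → −93.9 dBm

−93.9 dBm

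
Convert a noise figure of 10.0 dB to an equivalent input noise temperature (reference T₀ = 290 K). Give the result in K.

F = 10^(10.0/10) = 10
T_e = (F − 1)·T₀ = (10 − 1) × 290 = 2610 K

2610 K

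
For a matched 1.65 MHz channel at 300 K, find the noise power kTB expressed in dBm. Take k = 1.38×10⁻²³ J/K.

−111.7 dBm

P_n = kTB = 1.38×10⁻²³ × 300 × 1.65×10⁶ = 6.83×10⁻¹⁵ W
In dBm: 10 log₁₀(6.83×10⁻¹⁵ / 10⁻³) = −111.7 dBm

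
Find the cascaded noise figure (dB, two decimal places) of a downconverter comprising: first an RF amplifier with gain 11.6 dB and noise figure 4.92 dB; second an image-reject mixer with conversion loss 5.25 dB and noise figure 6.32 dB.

5.23 dB

Convert to linear (a loss of L dB is a gain of −L dB): F_i = 10^(NF_i/10), G_i = 10^(G_i,dB/10)
  Stage 1: F_1 = 10^(4.92/10) = 3.105, G_1 = 10^(11.6/10) = 14.45
  Stage 2: F_2 = 10^(6.32/10) = 4.285, G_2 = 10^(−5.25/10) = 0.2985
Friis cascade:
  F = 3.105 + (4.285 − 1)/14.45 = 3.332
NF = 10 log₁₀(3.332) = 5.23 dB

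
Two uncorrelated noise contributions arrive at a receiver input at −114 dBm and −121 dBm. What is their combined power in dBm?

Convert to linear, add, convert back:
P₁ = 3.98×10⁻¹⁵ W, P₂ = 7.94×10⁻¹⁶ W
P_tot = 4.78×10⁻¹⁵ W → 10 log₁₀(P_tot / 10⁻³) = −113.2 dBm

−113.2 dBm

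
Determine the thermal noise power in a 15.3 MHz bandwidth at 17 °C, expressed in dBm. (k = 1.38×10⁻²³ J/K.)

T = 17 °C + 273.15 = 290.15 K
P_n = kTB = 1.38×10⁻²³ × 290.15 × 1.53×10⁷ = 6.13×10⁻¹⁴ W
In dBm: 10 log₁₀(6.13×10⁻¹⁴ / 10⁻³) = −102.1 dBm

−102.1 dBm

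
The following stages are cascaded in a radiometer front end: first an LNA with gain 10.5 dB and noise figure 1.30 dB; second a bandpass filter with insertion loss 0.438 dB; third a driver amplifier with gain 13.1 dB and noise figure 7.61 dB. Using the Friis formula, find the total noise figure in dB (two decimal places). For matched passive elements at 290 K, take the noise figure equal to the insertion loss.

2.62 dB

Convert to linear (a loss of L dB is a gain of −L dB): F_i = 10^(NF_i/10), G_i = 10^(G_i,dB/10)
  Stage 1: F_1 = 10^(1.30/10) = 1.349, G_1 = 10^(10.5/10) = 11.22
  Stage 2: F_2 = 10^(0.438/10) = 1.106, G_2 = 10^(−0.438/10) = 0.9041
  Stage 3: F_3 = 10^(7.61/10) = 5.768, G_3 = 10^(13.1/10) = 20.42
Friis cascade:
  F = 1.349 + (1.106 − 1)/11.22 + (5.768 − 1)/10.14 = 1.828
NF = 10 log₁₀(1.828) = 2.62 dB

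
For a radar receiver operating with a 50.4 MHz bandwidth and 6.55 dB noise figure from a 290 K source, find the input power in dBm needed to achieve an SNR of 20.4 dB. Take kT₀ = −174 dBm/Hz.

Sensitivity = −174 + 10 log₁₀(B) + NF + SNR_min
= −174 + 77.02 + 6.55 + 20.4
= −70.03 dBm → −70.0 dBm

−70.0 dBm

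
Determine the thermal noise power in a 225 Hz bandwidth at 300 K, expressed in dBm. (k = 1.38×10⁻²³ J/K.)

−150.3 dBm

P_n = kTB = 1.38×10⁻²³ × 300 × 2.25×10² = 9.31×10⁻¹⁹ W
In dBm: 10 log₁₀(9.31×10⁻¹⁹ / 10⁻³) = −150.3 dBm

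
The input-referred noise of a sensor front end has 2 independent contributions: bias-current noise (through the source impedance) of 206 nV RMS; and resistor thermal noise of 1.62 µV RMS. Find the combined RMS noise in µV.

Uncorrelated sources add in power (mean-square): V_tot = √(ΣV_i²)
V_tot = √[(2.06×10⁻⁷)² + (1.62×10⁻⁶)²] = 1.63×10⁻⁶ V = 1.63 µV

1.63 µV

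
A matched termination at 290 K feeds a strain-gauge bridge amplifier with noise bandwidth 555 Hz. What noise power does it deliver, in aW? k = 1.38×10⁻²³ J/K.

2.22 aW

P_n = kTB = 1.38×10⁻²³ × 290 × 5.55×10² = 2.22×10⁻¹⁸ W = 2.22 aW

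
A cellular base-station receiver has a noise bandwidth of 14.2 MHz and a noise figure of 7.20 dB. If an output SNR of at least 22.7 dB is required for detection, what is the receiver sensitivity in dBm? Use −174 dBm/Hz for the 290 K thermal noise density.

−72.6 dBm

Sensitivity = −174 + 10 log₁₀(B) + NF + SNR_min
= −174 + 71.52 + 7.20 + 22.7
= −72.58 dBm → −72.6 dBm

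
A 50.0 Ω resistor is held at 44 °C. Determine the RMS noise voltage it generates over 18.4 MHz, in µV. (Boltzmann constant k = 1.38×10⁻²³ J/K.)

4.01 µV

T = 44 °C + 273.15 = 317.15 K
V_n = √(4kTRB)
4kTRB = 4 × 1.38×10⁻²³ × 317.15 × 5.00×10¹ × 1.84×10⁷ = 1.61×10⁻¹¹ V²
V_n = √(1.61×10⁻¹¹) = 4.01×10⁻⁶ V = 4.01 µV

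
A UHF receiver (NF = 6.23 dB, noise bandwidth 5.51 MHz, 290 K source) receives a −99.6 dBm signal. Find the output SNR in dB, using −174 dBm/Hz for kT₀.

0.8 dB

Noise floor: N = −174 + 10 log₁₀(B) + NF
10 log₁₀(5.51×10⁶) = 67.41 dB
N = −174 + 67.41 + 6.23 = −100.36 dBm
SNR = P_sig − N = −99.6 − (−100.36) = 0.76 dB → 0.8 dB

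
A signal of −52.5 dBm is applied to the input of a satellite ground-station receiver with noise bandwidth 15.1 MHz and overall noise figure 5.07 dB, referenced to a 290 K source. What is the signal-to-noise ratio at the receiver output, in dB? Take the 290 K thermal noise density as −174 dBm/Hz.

Noise floor: N = −174 + 10 log₁₀(B) + NF
10 log₁₀(1.51×10⁷) = 71.79 dB
N = −174 + 71.79 + 5.07 = −97.14 dBm
SNR = P_sig − N = −52.5 − (−97.14) = 44.64 dB → 44.6 dB

44.6 dB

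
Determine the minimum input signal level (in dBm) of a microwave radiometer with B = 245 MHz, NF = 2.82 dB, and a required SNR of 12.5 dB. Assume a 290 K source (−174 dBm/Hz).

Sensitivity = −174 + 10 log₁₀(B) + NF + SNR_min
= −174 + 83.89 + 2.82 + 12.5
= −74.79 dBm → −74.8 dBm

−74.8 dBm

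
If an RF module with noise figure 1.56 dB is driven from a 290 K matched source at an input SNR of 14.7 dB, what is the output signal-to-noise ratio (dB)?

13.14 dB

By definition F = SNR_in/SNR_out, so in dB: SNR_out = SNR_in − NF
SNR_out = 14.7 − 1.56 = 13.14 dB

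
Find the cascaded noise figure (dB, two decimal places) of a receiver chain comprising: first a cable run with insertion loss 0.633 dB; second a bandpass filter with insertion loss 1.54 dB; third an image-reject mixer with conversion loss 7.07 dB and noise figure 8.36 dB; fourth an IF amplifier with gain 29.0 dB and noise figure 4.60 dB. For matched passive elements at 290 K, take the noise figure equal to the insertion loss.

Convert to linear (a loss of L dB is a gain of −L dB): F_i = 10^(NF_i/10), G_i = 10^(G_i,dB/10)
  Stage 1: F_1 = 10^(0.633/10) = 1.157, G_1 = 10^(−0.633/10) = 0.8644
  Stage 2: F_2 = 10^(1.54/10) = 1.426, G_2 = 10^(−1.54/10) = 0.7015
  Stage 3: F_3 = 10^(8.36/10) = 6.855, G_3 = 10^(−7.07/10) = 0.1963
  Stage 4: F_4 = 10^(4.60/10) = 2.884, G_4 = 10^(29.0/10) = 794.3
Friis cascade:
  F = 1.157 + (1.426 − 1)/0.8644 + (6.855 − 1)/0.6063 + (2.884 − 1)/0.1190 = 27.13
NF = 10 log₁₀(27.13) = 14.33 dB

14.33 dB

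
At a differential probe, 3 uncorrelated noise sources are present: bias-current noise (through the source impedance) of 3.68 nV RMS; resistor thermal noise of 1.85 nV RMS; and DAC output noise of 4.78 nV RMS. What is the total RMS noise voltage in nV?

Uncorrelated sources add in power (mean-square): V_tot = √(ΣV_i²)
V_tot = √[(3.68×10⁻⁹)² + (1.85×10⁻⁹)² + (4.78×10⁻⁹)²] = 6.31×10⁻⁹ V = 6.31 nV

6.31 nV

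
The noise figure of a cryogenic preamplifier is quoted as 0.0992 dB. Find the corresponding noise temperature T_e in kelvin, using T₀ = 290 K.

6.70 K

F = 10^(0.0992/10) = 1.0231
T_e = (F − 1)·T₀ = (1.0231 − 1) × 290 = 6.70 K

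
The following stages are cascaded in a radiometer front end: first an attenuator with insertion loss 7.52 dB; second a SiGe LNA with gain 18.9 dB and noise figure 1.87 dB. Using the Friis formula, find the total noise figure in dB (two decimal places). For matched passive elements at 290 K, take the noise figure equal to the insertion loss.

Convert to linear (a loss of L dB is a gain of −L dB): F_i = 10^(NF_i/10), G_i = 10^(G_i,dB/10)
  Stage 1: F_1 = 10^(7.52/10) = 5.649, G_1 = 10^(−7.52/10) = 0.1770
  Stage 2: F_2 = 10^(1.87/10) = 1.538, G_2 = 10^(18.9/10) = 77.62
Friis cascade:
  F = 5.649 + (1.538 − 1)/0.1770 = 8.690
NF = 10 log₁₀(8.690) = 9.39 dB

9.39 dB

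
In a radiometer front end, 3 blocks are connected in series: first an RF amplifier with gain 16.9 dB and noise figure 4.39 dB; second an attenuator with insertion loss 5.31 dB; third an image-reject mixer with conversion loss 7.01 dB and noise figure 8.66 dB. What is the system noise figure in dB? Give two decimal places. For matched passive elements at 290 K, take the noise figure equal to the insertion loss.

5.10 dB

Convert to linear (a loss of L dB is a gain of −L dB): F_i = 10^(NF_i/10), G_i = 10^(G_i,dB/10)
  Stage 1: F_1 = 10^(4.39/10) = 2.748, G_1 = 10^(16.9/10) = 48.98
  Stage 2: F_2 = 10^(5.31/10) = 3.396, G_2 = 10^(−5.31/10) = 0.2944
  Stage 3: F_3 = 10^(8.66/10) = 7.345, G_3 = 10^(−7.01/10) = 0.1991
Friis cascade:
  F = 2.748 + (3.396 − 1)/48.98 + (7.345 − 1)/14.42 = 3.237
NF = 10 log₁₀(3.237) = 5.10 dB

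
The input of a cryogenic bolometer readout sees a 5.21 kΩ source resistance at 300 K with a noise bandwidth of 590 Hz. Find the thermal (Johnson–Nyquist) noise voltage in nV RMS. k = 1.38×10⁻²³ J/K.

226 nV

V_n = √(4kTRB)
4kTRB = 4 × 1.38×10⁻²³ × 300 × 5.21×10³ × 5.90×10² = 5.09×10⁻¹⁴ V²
V_n = √(5.09×10⁻¹⁴) = 2.26×10⁻⁷ V = 226 nV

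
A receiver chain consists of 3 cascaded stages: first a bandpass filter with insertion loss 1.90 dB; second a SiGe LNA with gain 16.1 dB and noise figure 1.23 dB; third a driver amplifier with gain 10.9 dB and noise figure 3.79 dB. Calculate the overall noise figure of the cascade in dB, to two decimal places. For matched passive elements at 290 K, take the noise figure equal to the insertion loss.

Convert to linear (a loss of L dB is a gain of −L dB): F_i = 10^(NF_i/10), G_i = 10^(G_i,dB/10)
  Stage 1: F_1 = 10^(1.90/10) = 1.549, G_1 = 10^(−1.90/10) = 0.6457
  Stage 2: F_2 = 10^(1.23/10) = 1.327, G_2 = 10^(16.1/10) = 40.74
  Stage 3: F_3 = 10^(3.79/10) = 2.393, G_3 = 10^(10.9/10) = 12.30
Friis cascade:
  F = 1.549 + (1.327 − 1)/0.6457 + (2.393 − 1)/26.30 = 2.109
NF = 10 log₁₀(2.109) = 3.24 dB

3.24 dB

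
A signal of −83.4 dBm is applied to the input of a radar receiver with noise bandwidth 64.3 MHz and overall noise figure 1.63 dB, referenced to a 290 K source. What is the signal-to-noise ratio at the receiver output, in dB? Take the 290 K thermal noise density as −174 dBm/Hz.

Noise floor: N = −174 + 10 log₁₀(B) + NF
10 log₁₀(6.43×10⁷) = 78.08 dB
N = −174 + 78.08 + 1.63 = −94.29 dBm
SNR = P_sig − N = −83.4 − (−94.29) = 10.89 dB → 10.9 dB

10.9 dB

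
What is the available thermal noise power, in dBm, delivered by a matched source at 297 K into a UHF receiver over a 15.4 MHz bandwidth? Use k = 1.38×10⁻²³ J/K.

P_n = kTB = 1.38×10⁻²³ × 297 × 1.54×10⁷ = 6.31×10⁻¹⁴ W
In dBm: 10 log₁₀(6.31×10⁻¹⁴ / 10⁻³) = −102.0 dBm

−102.0 dBm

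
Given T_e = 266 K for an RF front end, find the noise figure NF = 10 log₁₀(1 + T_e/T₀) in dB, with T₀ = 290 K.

2.83 dB

F = 1 + T_e/T₀ = 1 + 266/290 = 1.91724
NF = 10 log₁₀(1.91724) = 2.83 dB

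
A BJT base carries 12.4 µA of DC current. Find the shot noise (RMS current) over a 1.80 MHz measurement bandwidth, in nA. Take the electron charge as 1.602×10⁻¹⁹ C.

2.67 nA

I_n = √(2qI·B)
2qI·B = 2 × 1.602×10⁻¹⁹ × 1.24×10⁻⁵ × 1.80×10⁶ = 7.15×10⁻¹⁸ A²
I_n = √(7.15×10⁻¹⁸) = 2.67×10⁻⁹ A = 2.67 nA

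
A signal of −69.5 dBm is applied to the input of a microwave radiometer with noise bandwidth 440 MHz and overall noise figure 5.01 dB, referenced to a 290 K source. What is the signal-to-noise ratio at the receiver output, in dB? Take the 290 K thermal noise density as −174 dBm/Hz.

13.1 dB

Noise floor: N = −174 + 10 log₁₀(B) + NF
10 log₁₀(4.40×10⁸) = 86.43 dB
N = −174 + 86.43 + 5.01 = −82.56 dBm
SNR = P_sig − N = −69.5 − (−82.56) = 13.06 dB → 13.1 dB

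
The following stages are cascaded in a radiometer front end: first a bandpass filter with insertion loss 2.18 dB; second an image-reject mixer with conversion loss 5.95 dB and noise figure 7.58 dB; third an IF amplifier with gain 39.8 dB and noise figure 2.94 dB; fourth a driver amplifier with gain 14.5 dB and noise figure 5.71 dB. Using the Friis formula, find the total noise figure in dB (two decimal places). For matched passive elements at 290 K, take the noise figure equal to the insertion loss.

Convert to linear (a loss of L dB is a gain of −L dB): F_i = 10^(NF_i/10), G_i = 10^(G_i,dB/10)
  Stage 1: F_1 = 10^(2.18/10) = 1.652, G_1 = 10^(−2.18/10) = 0.6053
  Stage 2: F_2 = 10^(7.58/10) = 5.728, G_2 = 10^(−5.95/10) = 0.2541
  Stage 3: F_3 = 10^(2.94/10) = 1.968, G_3 = 10^(39.8/10) = 9550
  Stage 4: F_4 = 10^(5.71/10) = 3.724, G_4 = 10^(14.5/10) = 28.18
Friis cascade:
  F = 1.652 + (5.728 − 1)/0.6053 + (1.968 − 1)/0.1538 + (3.724 − 1)/1469 = 15.76
NF = 10 log₁₀(15.76) = 11.97 dB

11.97 dB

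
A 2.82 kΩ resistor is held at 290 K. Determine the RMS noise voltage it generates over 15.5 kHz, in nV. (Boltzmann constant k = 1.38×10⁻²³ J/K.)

V_n = √(4kTRB)
4kTRB = 4 × 1.38×10⁻²³ × 290 × 2.82×10³ × 1.55×10⁴ = 7.00×10⁻¹³ V²
V_n = √(7.00×10⁻¹³) = 8.36×10⁻⁷ V = 836 nV

836 nV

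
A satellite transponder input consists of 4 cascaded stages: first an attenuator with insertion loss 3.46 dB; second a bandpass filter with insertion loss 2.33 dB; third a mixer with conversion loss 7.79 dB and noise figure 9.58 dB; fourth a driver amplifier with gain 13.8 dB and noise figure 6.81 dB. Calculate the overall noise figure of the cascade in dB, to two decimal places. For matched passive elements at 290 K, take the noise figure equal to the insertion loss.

Convert to linear (a loss of L dB is a gain of −L dB): F_i = 10^(NF_i/10), G_i = 10^(G_i,dB/10)
  Stage 1: F_1 = 10^(3.46/10) = 2.218, G_1 = 10^(−3.46/10) = 0.4508
  Stage 2: F_2 = 10^(2.33/10) = 1.710, G_2 = 10^(−2.33/10) = 0.5848
  Stage 3: F_3 = 10^(9.58/10) = 9.078, G_3 = 10^(−7.79/10) = 0.1663
  Stage 4: F_4 = 10^(6.81/10) = 4.797, G_4 = 10^(13.8/10) = 23.99
Friis cascade:
  F = 2.218 + (1.710 − 1)/0.4508 + (9.078 − 1)/0.2636 + (4.797 − 1)/0.04385 = 121.0
NF = 10 log₁₀(121.0) = 20.83 dB

20.83 dB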